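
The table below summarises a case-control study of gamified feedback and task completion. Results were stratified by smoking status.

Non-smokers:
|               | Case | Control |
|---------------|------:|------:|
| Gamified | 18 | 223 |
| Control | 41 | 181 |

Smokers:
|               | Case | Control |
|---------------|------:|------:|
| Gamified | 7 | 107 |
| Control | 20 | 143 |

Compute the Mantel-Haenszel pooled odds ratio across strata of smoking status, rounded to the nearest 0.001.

0.388

OR_MH = Σ(aᵢdᵢ/nᵢ) / Σ(bᵢcᵢ/nᵢ), where nᵢ is the stratum total.
Stratum 1 (Non-smokers): n = 463; a·d/n = 18·181/463 = 7.0367; b·c/n = 223·41/463 = 19.7473
Stratum 2 (Smokers): n = 277; a·d/n = 7·143/277 = 3.6137; b·c/n = 107·20/277 = 7.7256
OR_MH = (7.0367 + 3.6137) / (19.7473 + 7.7256) = 10.6504 / 27.4729 = 0.38767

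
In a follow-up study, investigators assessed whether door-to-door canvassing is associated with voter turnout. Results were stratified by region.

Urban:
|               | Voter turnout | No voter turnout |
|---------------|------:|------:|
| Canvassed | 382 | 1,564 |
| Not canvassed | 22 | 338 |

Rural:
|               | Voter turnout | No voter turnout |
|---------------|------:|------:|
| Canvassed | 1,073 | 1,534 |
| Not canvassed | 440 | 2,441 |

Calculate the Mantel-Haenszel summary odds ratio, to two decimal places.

3.87

OR_MH = Σ(aᵢdᵢ/nᵢ) / Σ(bᵢcᵢ/nᵢ), where nᵢ is the stratum total.
Stratum 1 (Urban): n = 2306; a·d/n = 382·338/2306 = 55.9913; b·c/n = 1564·22/2306 = 14.9211
Stratum 2 (Rural): n = 5488; a·d/n = 1073·2441/5488 = 477.2582; b·c/n = 1534·440/5488 = 122.9883
OR_MH = (55.9913 + 477.2582) / (14.9211 + 122.9883) = 533.2495 / 137.9094 = 3.86667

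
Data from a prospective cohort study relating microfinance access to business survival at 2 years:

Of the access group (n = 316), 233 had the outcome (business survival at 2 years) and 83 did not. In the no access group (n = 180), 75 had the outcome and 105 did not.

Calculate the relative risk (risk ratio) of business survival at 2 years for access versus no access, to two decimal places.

1.77

From the description: a = 233, b = 83, c = 75, d = 105.
Risk in exposed = 233/316 = 0.73734; risk in unexposed = 75/180 = 0.41667.
RR = 0.73734 / 0.41667 = 1.76962
The risk among the exposed is 1.77 times that among the unexposed.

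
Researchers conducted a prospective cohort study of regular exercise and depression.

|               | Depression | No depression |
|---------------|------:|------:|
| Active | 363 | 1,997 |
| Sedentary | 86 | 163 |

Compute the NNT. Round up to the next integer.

6

Risk in treated group = 363/2360 = 0.15381; risk in control = 86/249 = 0.34538.
Absolute risk reduction = 0.34538 − 0.15381 = 0.19157
NNT = 1 / ARR = 1 / 0.19157 = 5.220 → round up → 6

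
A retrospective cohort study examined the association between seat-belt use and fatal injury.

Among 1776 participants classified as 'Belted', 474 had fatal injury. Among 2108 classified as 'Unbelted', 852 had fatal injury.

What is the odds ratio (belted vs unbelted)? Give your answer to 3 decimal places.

0.537

From the description: a = 474, b = 1302, c = 852, d = 1256.
OR = (a·d)/(b·c) = (474 × 1256) / (1302 × 852) = 595344 / 1109304 = 0.53668
Exposure is associated with lower odds of fatal injury (OR = 0.54 < 1).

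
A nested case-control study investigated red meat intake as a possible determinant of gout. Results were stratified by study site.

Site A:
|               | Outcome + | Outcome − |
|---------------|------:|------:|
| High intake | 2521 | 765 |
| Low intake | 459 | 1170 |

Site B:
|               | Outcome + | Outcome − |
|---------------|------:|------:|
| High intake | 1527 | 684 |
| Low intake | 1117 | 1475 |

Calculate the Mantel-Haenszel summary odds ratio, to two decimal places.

OR_MH = Σ(aᵢdᵢ/nᵢ) / Σ(bᵢcᵢ/nᵢ), where nᵢ is the stratum total.
Stratum 1 (Site A): n = 4915; a·d/n = 2521·1170/4915 = 600.1160; b·c/n = 765·459/4915 = 71.4415
Stratum 2 (Site B): n = 4803; a·d/n = 1527·1475/4803 = 468.9413; b·c/n = 684·1117/4803 = 159.0731
OR_MH = (600.1160 + 468.9413) / (71.4415 + 159.0731) = 1069.0573 / 230.5146 = 4.63770

4.64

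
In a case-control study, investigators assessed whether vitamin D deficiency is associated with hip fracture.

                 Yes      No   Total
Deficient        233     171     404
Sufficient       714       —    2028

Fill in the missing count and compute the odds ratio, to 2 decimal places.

The missing cell is in the unexposed row: 2028 − 714 = 1314.
So a = 233, b = 171, c = 714, d = 1314.
OR = (a·d)/(b·c) = (233 × 1314) / (171 × 714) = 306162 / 122094 = 2.50759

2.51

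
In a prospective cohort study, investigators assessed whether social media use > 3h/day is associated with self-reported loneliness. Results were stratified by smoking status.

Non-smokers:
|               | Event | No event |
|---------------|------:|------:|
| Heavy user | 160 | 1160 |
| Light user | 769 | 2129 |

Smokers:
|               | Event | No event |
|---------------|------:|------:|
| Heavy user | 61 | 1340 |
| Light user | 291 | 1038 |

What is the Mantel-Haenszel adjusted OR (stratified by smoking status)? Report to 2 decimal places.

OR_MH = Σ(aᵢdᵢ/nᵢ) / Σ(bᵢcᵢ/nᵢ), where nᵢ is the stratum total.
Stratum 1 (Non-smokers): n = 4218; a·d/n = 160·2129/4218 = 80.7587; b·c/n = 1160·769/4218 = 211.4841
Stratum 2 (Smokers): n = 2730; a·d/n = 61·1038/2730 = 23.1934; b·c/n = 1340·291/2730 = 142.8352
OR_MH = (80.7587 + 23.1934) / (211.4841 + 142.8352) = 103.9521 / 354.3193 = 0.29339

0.29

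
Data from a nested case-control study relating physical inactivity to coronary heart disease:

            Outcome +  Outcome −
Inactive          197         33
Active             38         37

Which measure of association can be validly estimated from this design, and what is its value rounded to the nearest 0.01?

Cells: a = 197, b = 33, c = 38, d = 37.
This is a nested case-control study: participants were sampled on outcome status, so risks in the source population cannot be estimated directly — relative risk is not valid here. The odds ratio is the appropriate measure.
OR = (a·d)/(b·c) = (197 × 37) / (33 × 38) = 7289 / 1254 = 5.81260

5.81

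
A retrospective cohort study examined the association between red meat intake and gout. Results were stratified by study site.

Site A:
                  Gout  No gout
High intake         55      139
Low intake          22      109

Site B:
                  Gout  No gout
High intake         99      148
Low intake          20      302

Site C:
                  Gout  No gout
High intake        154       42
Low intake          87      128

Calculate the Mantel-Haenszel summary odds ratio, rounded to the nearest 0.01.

OR_MH = Σ(aᵢdᵢ/nᵢ) / Σ(bᵢcᵢ/nᵢ), where nᵢ is the stratum total.
Stratum 1 (Site A): n = 325; a·d/n = 55·109/325 = 18.4462; b·c/n = 139·22/325 = 9.4092
Stratum 2 (Site B): n = 569; a·d/n = 99·302/569 = 52.5448; b·c/n = 148·20/569 = 5.2021
Stratum 3 (Site C): n = 411; a·d/n = 154·128/411 = 47.9611; b·c/n = 42·87/411 = 8.8905
OR_MH = (18.4462 + 52.5448 + 47.9611) / (9.4092 + 5.2021 + 8.8905) = 118.9520 / 23.5019 = 5.06139

5.06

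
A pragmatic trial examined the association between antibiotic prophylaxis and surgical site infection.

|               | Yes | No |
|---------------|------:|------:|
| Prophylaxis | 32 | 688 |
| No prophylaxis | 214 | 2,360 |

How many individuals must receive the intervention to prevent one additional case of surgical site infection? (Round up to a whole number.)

Risk in treated group = 32/720 = 0.04444; risk in control = 214/2574 = 0.08314.
Absolute risk reduction = 0.08314 − 0.04444 = 0.03869
NNT = 1 / ARR = 1 / 0.03869 = 25.843 → round up → 26

26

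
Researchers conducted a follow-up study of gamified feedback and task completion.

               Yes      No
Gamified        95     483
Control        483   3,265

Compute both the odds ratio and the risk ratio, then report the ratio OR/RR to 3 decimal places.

1.042

Cells: a = 95, b = 483, c = 483, d = 3265.
OR = (95·3265)/(483·483) = 310175/233289 = 1.32957
Risk in exposed = 95/578 = 0.16436; risk in unexposed = 483/3748 = 0.12887; RR = 1.27541
OR/RR = 1.32957 / 1.27541 = 1.04247
The outcome is not rare, so the OR lies further from 1 than the RR.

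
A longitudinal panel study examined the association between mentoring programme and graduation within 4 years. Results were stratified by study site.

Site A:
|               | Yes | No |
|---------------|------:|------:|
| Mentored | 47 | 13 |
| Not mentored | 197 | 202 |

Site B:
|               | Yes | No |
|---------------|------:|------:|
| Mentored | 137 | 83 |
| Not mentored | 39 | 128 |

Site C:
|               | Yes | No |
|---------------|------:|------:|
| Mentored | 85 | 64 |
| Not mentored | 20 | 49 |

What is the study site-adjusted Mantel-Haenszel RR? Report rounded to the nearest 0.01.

RR_MH = Σ(aᵢ·n₀ᵢ/nᵢ) / Σ(cᵢ·n₁ᵢ/nᵢ), with n₁ᵢ = aᵢ+bᵢ (exposed), n₀ᵢ = cᵢ+dᵢ (unexposed), nᵢ = n₁ᵢ+n₀ᵢ.
Stratum 1 (Site A): n₁ = 60, n₀ = 399, n = 459; a·n₀/n = 47·399/459 = 40.8562; c·n₁/n = 197·60/459 = 25.7516
Stratum 2 (Site B): n₁ = 220, n₀ = 167, n = 387; a·n₀/n = 137·167/387 = 59.1189; c·n₁/n = 39·220/387 = 22.1705
Stratum 3 (Site C): n₁ = 149, n₀ = 69, n = 218; a·n₀/n = 85·69/218 = 26.9037; c·n₁/n = 20·149/218 = 13.6697
RR_MH = (40.8562 + 59.1189 + 26.9037) / (25.7516 + 22.1705 + 13.6697) = 126.8787 / 61.5919 = 2.05999

2.06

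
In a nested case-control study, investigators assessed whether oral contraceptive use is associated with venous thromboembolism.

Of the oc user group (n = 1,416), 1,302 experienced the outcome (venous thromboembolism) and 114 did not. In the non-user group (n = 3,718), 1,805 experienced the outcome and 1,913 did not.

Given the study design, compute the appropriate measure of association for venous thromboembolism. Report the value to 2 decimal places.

From the description: a = 1302, b = 114, c = 1805, d = 1913.
This is a nested case-control study: participants were sampled on outcome status, so risks in the source population cannot be estimated directly — relative risk is not valid here. The odds ratio is the appropriate measure.
OR = (a·d)/(b·c) = (1302 × 1913) / (114 × 1805) = 2490726 / 205770 = 12.10442

12.10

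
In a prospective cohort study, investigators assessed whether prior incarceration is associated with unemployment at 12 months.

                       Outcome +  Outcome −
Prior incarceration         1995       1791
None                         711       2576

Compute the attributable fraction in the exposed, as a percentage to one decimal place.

Cells: a = 1995, b = 1791, c = 711, d = 2576.
Risk in exposed = 1995/3786 = 0.52694; risk in unexposed = 711/3287 = 0.21631.
RR = 0.52694/0.21631 = 2.43608
AR% = (RR − 1)/RR × 100 = (2.43608 − 1)/2.43608 × 100 = 58.9505%

59.0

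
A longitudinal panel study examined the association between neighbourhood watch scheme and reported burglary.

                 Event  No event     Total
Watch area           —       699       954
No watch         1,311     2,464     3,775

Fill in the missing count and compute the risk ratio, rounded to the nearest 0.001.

0.770

The missing cell is in the exposed row: 954 − 699 = 255.
So a = 255, b = 699, c = 1311, d = 2464.
RR = [a/(a+b)] / [c/(c+d)] = (255/954) / (1311/3775) = 0.26730/0.34728 = 0.76967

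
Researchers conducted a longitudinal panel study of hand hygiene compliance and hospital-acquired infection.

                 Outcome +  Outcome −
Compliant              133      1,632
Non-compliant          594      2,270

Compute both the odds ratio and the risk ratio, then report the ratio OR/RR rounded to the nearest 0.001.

0.857

Cells: a = 133, b = 1632, c = 594, d = 2270.
OR = (133·2270)/(1632·594) = 301910/969408 = 0.31144
Risk in exposed = 133/1765 = 0.07535; risk in unexposed = 594/2864 = 0.20740; RR = 0.36332
OR/RR = 0.31144 / 0.36332 = 0.85719
The outcome is not rare, so the OR lies further from 1 than the RR.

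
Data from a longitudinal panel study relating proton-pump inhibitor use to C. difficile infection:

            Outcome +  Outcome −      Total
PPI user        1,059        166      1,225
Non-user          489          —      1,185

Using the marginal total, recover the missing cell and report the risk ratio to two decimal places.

The missing cell is in the unexposed row: 1185 − 489 = 696.
So a = 1059, b = 166, c = 489, d = 696.
RR = [a/(a+b)] / [c/(c+d)] = (1059/1225) / (489/1185) = 0.86449/0.41266 = 2.09493

2.09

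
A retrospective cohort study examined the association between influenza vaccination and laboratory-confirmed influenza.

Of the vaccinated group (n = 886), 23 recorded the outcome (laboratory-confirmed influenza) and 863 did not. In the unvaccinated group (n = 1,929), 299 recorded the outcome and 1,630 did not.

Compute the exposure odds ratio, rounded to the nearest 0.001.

From the description: a = 23, b = 863, c = 299, d = 1630.
OR = (a·d)/(b·c) = (23 × 1630) / (863 × 299) = 37490 / 258037 = 0.14529
Exposure is associated with lower odds of laboratory-confirmed influenza (OR = 0.15 < 1).

0.145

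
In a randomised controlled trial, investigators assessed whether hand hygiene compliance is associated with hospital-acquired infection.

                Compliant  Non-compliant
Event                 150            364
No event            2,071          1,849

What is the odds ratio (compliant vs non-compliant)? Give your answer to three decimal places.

Reading the table with exposure as columns: a = 150 (Compliant, case), b = 2071 (Compliant, non-case), c = 364 (Non-compliant, case), d = 1849.
OR = (a·d)/(b·c) = (150 × 1849) / (2071 × 364) = 277350 / 753844 = 0.36791
Exposure is associated with lower odds of hospital-acquired infection (OR = 0.37 < 1).

0.368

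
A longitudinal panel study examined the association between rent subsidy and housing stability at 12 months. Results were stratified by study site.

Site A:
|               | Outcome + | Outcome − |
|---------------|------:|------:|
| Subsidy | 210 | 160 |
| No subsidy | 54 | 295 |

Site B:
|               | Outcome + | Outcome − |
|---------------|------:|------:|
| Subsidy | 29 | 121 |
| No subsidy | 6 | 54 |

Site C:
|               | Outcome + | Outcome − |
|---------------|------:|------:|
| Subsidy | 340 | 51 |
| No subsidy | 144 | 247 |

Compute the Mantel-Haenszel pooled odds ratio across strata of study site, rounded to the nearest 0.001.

OR_MH = Σ(aᵢdᵢ/nᵢ) / Σ(bᵢcᵢ/nᵢ), where nᵢ is the stratum total.
Stratum 1 (Site A): n = 719; a·d/n = 210·295/719 = 86.1613; b·c/n = 160·54/719 = 12.0167
Stratum 2 (Site B): n = 210; a·d/n = 29·54/210 = 7.4571; b·c/n = 121·6/210 = 3.4571
Stratum 3 (Site C): n = 782; a·d/n = 340·247/782 = 107.3913; b·c/n = 51·144/782 = 9.3913
OR_MH = (86.1613 + 7.4571 + 107.3913) / (12.0167 + 3.4571 + 9.3913) = 201.0098 / 24.8651 = 8.08400

8.084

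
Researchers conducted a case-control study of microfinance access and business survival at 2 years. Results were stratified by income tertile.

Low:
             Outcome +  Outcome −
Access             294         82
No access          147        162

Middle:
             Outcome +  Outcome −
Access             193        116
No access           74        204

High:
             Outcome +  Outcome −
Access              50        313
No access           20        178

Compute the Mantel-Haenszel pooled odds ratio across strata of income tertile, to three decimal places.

OR_MH = Σ(aᵢdᵢ/nᵢ) / Σ(bᵢcᵢ/nᵢ), where nᵢ is the stratum total.
Stratum 1 (Low): n = 685; a·d/n = 294·162/685 = 69.5299; b·c/n = 82·147/685 = 17.5971
Stratum 2 (Middle): n = 587; a·d/n = 193·204/587 = 67.0733; b·c/n = 116·74/587 = 14.6235
Stratum 3 (High): n = 561; a·d/n = 50·178/561 = 15.8645; b·c/n = 313·20/561 = 11.1586
OR_MH = (69.5299 + 67.0733 + 15.8645) / (17.5971 + 14.6235 + 11.1586) = 152.4677 / 43.3792 = 3.51476

3.515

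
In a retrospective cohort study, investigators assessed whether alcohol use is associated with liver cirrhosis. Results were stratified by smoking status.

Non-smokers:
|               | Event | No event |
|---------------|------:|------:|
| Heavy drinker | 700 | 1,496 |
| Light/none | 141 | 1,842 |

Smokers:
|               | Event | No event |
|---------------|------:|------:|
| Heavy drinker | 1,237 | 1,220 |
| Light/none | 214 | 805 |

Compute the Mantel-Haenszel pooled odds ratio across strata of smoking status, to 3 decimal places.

4.738

OR_MH = Σ(aᵢdᵢ/nᵢ) / Σ(bᵢcᵢ/nᵢ), where nᵢ is the stratum total.
Stratum 1 (Non-smokers): n = 4179; a·d/n = 700·1842/4179 = 308.5427; b·c/n = 1496·141/4179 = 50.4752
Stratum 2 (Smokers): n = 3476; a·d/n = 1237·805/3476 = 286.4744; b·c/n = 1220·214/3476 = 75.1093
OR_MH = (308.5427 + 286.4744) / (50.4752 + 75.1093) = 595.0171 / 125.5846 = 4.73798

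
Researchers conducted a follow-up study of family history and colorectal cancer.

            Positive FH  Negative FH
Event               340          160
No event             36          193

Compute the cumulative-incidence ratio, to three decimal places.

1.995

Reading the table with exposure as columns: a = 340 (Positive FH, case), b = 36 (Positive FH, non-case), c = 160 (Negative FH, case), d = 193.
Risk in exposed = 340/376 = 0.90426; risk in unexposed = 160/353 = 0.45326.
RR = 0.90426 / 0.45326 = 1.99501
The risk among the exposed is 2.00 times that among the unexposed.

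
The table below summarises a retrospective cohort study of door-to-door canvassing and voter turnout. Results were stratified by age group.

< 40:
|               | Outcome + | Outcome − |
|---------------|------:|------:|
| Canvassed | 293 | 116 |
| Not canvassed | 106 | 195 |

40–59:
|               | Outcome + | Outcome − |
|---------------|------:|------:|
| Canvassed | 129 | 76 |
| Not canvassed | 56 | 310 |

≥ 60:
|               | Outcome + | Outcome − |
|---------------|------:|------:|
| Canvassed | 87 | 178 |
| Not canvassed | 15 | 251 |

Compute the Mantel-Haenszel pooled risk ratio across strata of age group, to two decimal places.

RR_MH = Σ(aᵢ·n₀ᵢ/nᵢ) / Σ(cᵢ·n₁ᵢ/nᵢ), with n₁ᵢ = aᵢ+bᵢ (exposed), n₀ᵢ = cᵢ+dᵢ (unexposed), nᵢ = n₁ᵢ+n₀ᵢ.
Stratum 1 (< 40): n₁ = 409, n₀ = 301, n = 710; a·n₀/n = 293·301/710 = 124.2155; c·n₁/n = 106·409/710 = 61.0620
Stratum 2 (40–59): n₁ = 205, n₀ = 366, n = 571; a·n₀/n = 129·366/571 = 82.6865; c·n₁/n = 56·205/571 = 20.1051
Stratum 3 (≥ 60): n₁ = 265, n₀ = 266, n = 531; a·n₀/n = 87·266/531 = 43.5819; c·n₁/n = 15·265/531 = 7.4859
RR_MH = (124.2155 + 82.6865 + 43.5819) / (61.0620 + 20.1051 + 7.4859) = 250.4839 / 88.6529 = 2.82544

2.83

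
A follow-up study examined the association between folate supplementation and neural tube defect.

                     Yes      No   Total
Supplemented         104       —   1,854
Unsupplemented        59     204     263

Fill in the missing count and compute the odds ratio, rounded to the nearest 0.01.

0.21

The missing cell is in the exposed row: 1854 − 104 = 1750.
So a = 104, b = 1750, c = 59, d = 204.
OR = (a·d)/(b·c) = (104 × 204) / (1750 × 59) = 21216 / 103250 = 0.20548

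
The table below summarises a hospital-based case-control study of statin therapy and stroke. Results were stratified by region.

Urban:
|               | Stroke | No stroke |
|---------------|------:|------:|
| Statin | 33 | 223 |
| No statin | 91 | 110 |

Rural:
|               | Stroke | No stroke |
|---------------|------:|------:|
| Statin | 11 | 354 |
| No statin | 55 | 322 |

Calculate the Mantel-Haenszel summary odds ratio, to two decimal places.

OR_MH = Σ(aᵢdᵢ/nᵢ) / Σ(bᵢcᵢ/nᵢ), where nᵢ is the stratum total.
Stratum 1 (Urban): n = 457; a·d/n = 33·110/457 = 7.9431; b·c/n = 223·91/457 = 44.4048
Stratum 2 (Rural): n = 742; a·d/n = 11·322/742 = 4.7736; b·c/n = 354·55/742 = 26.2399
OR_MH = (7.9431 + 4.7736) / (44.4048 + 26.2399) = 12.7167 / 70.6447 = 0.18001

0.18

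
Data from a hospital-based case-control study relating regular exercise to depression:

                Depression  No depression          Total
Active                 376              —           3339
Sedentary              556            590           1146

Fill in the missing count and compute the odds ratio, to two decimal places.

0.13

The missing cell is in the exposed row: 3339 − 376 = 2963.
So a = 376, b = 2963, c = 556, d = 590.
OR = (a·d)/(b·c) = (376 × 590) / (2963 × 556) = 221840 / 1647428 = 0.13466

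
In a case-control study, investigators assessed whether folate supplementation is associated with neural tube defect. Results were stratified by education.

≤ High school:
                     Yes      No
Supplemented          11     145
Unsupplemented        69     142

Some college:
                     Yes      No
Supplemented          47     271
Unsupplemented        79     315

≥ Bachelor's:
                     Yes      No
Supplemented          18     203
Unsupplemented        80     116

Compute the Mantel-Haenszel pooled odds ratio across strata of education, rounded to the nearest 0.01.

OR_MH = Σ(aᵢdᵢ/nᵢ) / Σ(bᵢcᵢ/nᵢ), where nᵢ is the stratum total.
Stratum 1 (≤ High school): n = 367; a·d/n = 11·142/367 = 4.2561; b·c/n = 145·69/367 = 27.2616
Stratum 2 (Some college): n = 712; a·d/n = 47·315/712 = 20.7935; b·c/n = 271·79/712 = 30.0688
Stratum 3 (≥ Bachelor's): n = 417; a·d/n = 18·116/417 = 5.0072; b·c/n = 203·80/417 = 38.9448
OR_MH = (4.2561 + 20.7935 + 5.0072) / (27.2616 + 30.0688 + 38.9448) = 30.0569 / 96.2752 = 0.31220

0.31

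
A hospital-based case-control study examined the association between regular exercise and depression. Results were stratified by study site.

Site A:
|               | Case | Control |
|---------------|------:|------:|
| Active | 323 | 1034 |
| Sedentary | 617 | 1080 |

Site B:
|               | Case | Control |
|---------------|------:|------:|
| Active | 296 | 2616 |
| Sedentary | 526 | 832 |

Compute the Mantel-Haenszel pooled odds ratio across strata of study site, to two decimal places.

0.32

OR_MH = Σ(aᵢdᵢ/nᵢ) / Σ(bᵢcᵢ/nᵢ), where nᵢ is the stratum total.
Stratum 1 (Site A): n = 3054; a·d/n = 323·1080/3054 = 114.2240; b·c/n = 1034·617/3054 = 208.8991
Stratum 2 (Site B): n = 4270; a·d/n = 296·832/4270 = 57.6749; b·c/n = 2616·526/4270 = 322.2520
OR_MH = (114.2240 + 57.6749) / (208.8991 + 322.2520) = 171.8989 / 531.1511 = 0.32363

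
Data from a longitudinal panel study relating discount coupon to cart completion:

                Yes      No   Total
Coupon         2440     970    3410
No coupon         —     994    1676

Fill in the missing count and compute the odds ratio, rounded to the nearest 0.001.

3.666

The missing cell is in the unexposed row: 1676 − 994 = 682.
So a = 2440, b = 970, c = 682, d = 994.
OR = (a·d)/(b·c) = (2440 × 994) / (970 × 682) = 2425360 / 661540 = 3.66623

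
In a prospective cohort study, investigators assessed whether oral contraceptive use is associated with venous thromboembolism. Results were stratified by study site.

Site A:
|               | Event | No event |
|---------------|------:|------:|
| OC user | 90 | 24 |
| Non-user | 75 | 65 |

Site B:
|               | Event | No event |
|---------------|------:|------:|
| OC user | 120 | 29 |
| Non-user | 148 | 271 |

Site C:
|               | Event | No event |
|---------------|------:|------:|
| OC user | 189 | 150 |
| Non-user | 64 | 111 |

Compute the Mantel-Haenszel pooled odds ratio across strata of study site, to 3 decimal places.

OR_MH = Σ(aᵢdᵢ/nᵢ) / Σ(bᵢcᵢ/nᵢ), where nᵢ is the stratum total.
Stratum 1 (Site A): n = 254; a·d/n = 90·65/254 = 23.0315; b·c/n = 24·75/254 = 7.0866
Stratum 2 (Site B): n = 568; a·d/n = 120·271/568 = 57.2535; b·c/n = 29·148/568 = 7.5563
Stratum 3 (Site C): n = 514; a·d/n = 189·111/514 = 40.8152; b·c/n = 150·64/514 = 18.6770
OR_MH = (23.0315 + 57.2535 + 40.8152) / (7.0866 + 7.5563 + 18.6770) = 121.1002 / 33.3200 = 3.63446

3.634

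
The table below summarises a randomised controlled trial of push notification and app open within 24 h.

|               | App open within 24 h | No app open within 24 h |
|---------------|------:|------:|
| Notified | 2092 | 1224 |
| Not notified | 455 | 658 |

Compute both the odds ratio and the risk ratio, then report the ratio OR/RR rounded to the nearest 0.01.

1.60

Cells: a = 2092, b = 1224, c = 455, d = 658.
OR = (2092·658)/(1224·455) = 1376536/556920 = 2.47169
Risk in exposed = 2092/3316 = 0.63088; risk in unexposed = 455/1113 = 0.40881; RR = 1.54323
OR/RR = 2.47169 / 1.54323 = 1.60164
The outcome is not rare, so the OR lies further from 1 than the RR.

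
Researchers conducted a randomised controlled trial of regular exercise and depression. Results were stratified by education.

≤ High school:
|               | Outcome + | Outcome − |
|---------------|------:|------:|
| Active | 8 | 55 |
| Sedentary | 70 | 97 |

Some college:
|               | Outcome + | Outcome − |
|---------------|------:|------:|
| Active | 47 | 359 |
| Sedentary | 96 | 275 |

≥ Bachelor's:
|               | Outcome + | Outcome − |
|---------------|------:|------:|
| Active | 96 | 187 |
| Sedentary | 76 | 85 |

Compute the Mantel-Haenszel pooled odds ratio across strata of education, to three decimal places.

OR_MH = Σ(aᵢdᵢ/nᵢ) / Σ(bᵢcᵢ/nᵢ), where nᵢ is the stratum total.
Stratum 1 (≤ High school): n = 230; a·d/n = 8·97/230 = 3.3739; b·c/n = 55·70/230 = 16.7391
Stratum 2 (Some college): n = 777; a·d/n = 47·275/777 = 16.6345; b·c/n = 359·96/777 = 44.3552
Stratum 3 (≥ Bachelor's): n = 444; a·d/n = 96·85/444 = 18.3784; b·c/n = 187·76/444 = 32.0090
OR_MH = (3.3739 + 16.6345 + 18.3784) / (16.7391 + 44.3552 + 32.0090) = 38.3868 / 93.1034 = 0.41230

0.412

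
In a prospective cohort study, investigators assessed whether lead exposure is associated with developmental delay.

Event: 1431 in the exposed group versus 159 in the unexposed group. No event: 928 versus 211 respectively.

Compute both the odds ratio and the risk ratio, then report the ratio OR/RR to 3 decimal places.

1.450

From the description: a = 1431, b = 928, c = 159, d = 211.
OR = (1431·211)/(928·159) = 301941/147552 = 2.04634
Risk in exposed = 1431/2359 = 0.60661; risk in unexposed = 159/370 = 0.42973; RR = 1.41162
OR/RR = 2.04634 / 1.41162 = 1.44964
The outcome is not rare, so the OR lies further from 1 than the RR.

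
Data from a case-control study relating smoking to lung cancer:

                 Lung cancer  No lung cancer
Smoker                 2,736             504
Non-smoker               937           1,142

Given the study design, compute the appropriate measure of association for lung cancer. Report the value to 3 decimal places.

Cells: a = 2736, b = 504, c = 937, d = 1142.
This is a case-control study: participants were sampled on outcome status, so risks in the source population cannot be estimated directly — relative risk is not valid here. The odds ratio is the appropriate measure.
OR = (a·d)/(b·c) = (2736 × 1142) / (504 × 937) = 3124512 / 472248 = 6.61625

6.616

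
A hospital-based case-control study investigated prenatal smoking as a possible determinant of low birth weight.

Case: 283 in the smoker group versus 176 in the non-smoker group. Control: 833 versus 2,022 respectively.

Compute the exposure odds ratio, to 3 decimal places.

From the description: a = 283, b = 833, c = 176, d = 2022.
OR = (a·d)/(b·c) = (283 × 2022) / (833 × 176) = 572226 / 146608 = 3.90310
The odds of low birth weight are about 3.90 times as high in the smoker group.

3.903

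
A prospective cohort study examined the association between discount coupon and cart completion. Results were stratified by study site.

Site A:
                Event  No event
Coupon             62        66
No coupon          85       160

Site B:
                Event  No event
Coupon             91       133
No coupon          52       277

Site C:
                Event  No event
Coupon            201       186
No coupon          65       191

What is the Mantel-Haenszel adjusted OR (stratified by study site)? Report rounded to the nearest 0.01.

OR_MH = Σ(aᵢdᵢ/nᵢ) / Σ(bᵢcᵢ/nᵢ), where nᵢ is the stratum total.
Stratum 1 (Site A): n = 373; a·d/n = 62·160/373 = 26.5952; b·c/n = 66·85/373 = 15.0402
Stratum 2 (Site B): n = 553; a·d/n = 91·277/553 = 45.5823; b·c/n = 133·52/553 = 12.5063
Stratum 3 (Site C): n = 643; a·d/n = 201·191/643 = 59.7061; b·c/n = 186·65/643 = 18.8025
OR_MH = (26.5952 + 45.5823 + 59.7061) / (15.0402 + 12.5063 + 18.8025) = 131.8835 / 46.3490 = 2.84544

2.85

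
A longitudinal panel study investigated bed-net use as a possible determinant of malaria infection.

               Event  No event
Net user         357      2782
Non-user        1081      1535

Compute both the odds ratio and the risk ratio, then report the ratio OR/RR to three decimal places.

Cells: a = 357, b = 2782, c = 1081, d = 1535.
OR = (357·1535)/(2782·1081) = 547995/3007342 = 0.18222
Risk in exposed = 357/3139 = 0.11373; risk in unexposed = 1081/2616 = 0.41323; RR = 0.27523
OR/RR = 0.18222 / 0.27523 = 0.66207
The outcome is not rare, so the OR lies further from 1 than the RR.

0.662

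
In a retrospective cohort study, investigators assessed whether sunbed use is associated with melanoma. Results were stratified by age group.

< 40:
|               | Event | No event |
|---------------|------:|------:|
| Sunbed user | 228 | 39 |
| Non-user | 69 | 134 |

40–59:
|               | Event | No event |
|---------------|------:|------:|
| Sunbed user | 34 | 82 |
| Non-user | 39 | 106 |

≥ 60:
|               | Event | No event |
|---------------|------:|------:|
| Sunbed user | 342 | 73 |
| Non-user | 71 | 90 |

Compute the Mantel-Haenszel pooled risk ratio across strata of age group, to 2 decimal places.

RR_MH = Σ(aᵢ·n₀ᵢ/nᵢ) / Σ(cᵢ·n₁ᵢ/nᵢ), with n₁ᵢ = aᵢ+bᵢ (exposed), n₀ᵢ = cᵢ+dᵢ (unexposed), nᵢ = n₁ᵢ+n₀ᵢ.
Stratum 1 (< 40): n₁ = 267, n₀ = 203, n = 470; a·n₀/n = 228·203/470 = 98.4766; c·n₁/n = 69·267/470 = 39.1979
Stratum 2 (40–59): n₁ = 116, n₀ = 145, n = 261; a·n₀/n = 34·145/261 = 18.8889; c·n₁/n = 39·116/261 = 17.3333
Stratum 3 (≥ 60): n₁ = 415, n₀ = 161, n = 576; a·n₀/n = 342·161/576 = 95.5938; c·n₁/n = 71·415/576 = 51.1545
RR_MH = (98.4766 + 18.8889 + 95.5938) / (39.1979 + 17.3333 + 51.1545) = 212.9592 / 107.6857 = 1.97760

1.98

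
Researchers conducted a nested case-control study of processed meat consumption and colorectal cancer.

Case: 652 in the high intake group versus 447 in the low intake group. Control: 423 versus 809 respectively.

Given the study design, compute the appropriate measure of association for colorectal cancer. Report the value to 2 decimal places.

2.79

From the description: a = 652, b = 423, c = 447, d = 809.
This is a nested case-control study: participants were sampled on outcome status, so risks in the source population cannot be estimated directly — relative risk is not valid here. The odds ratio is the appropriate measure.
OR = (a·d)/(b·c) = (652 × 809) / (423 × 447) = 527468 / 189081 = 2.78964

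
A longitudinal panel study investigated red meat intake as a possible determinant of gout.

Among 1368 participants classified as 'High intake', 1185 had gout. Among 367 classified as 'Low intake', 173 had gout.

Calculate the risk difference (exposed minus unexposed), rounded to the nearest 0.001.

From the description: a = 1185, b = 183, c = 173, d = 194.
Risk in exposed = 1185/1368 = 0.866228; risk in unexposed = 173/367 = 0.471390.
Risk difference = 0.866228 − 0.471390 = 0.394838

0.395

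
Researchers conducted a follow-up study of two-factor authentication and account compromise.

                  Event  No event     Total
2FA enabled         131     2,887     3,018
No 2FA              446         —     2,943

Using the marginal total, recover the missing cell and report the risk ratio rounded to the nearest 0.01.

The missing cell is in the unexposed row: 2943 − 446 = 2497.
So a = 131, b = 2887, c = 446, d = 2497.
RR = [a/(a+b)] / [c/(c+d)] = (131/3018) / (446/2943) = 0.04341/0.15155 = 0.28642

0.29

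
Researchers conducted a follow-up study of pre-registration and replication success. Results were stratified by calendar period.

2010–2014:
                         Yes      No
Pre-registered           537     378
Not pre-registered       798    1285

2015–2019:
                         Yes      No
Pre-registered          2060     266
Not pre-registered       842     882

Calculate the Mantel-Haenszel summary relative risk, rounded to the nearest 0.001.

RR_MH = Σ(aᵢ·n₀ᵢ/nᵢ) / Σ(cᵢ·n₁ᵢ/nᵢ), with n₁ᵢ = aᵢ+bᵢ (exposed), n₀ᵢ = cᵢ+dᵢ (unexposed), nᵢ = n₁ᵢ+n₀ᵢ.
Stratum 1 (2010–2014): n₁ = 915, n₀ = 2083, n = 2998; a·n₀/n = 537·2083/2998 = 373.1057; c·n₁/n = 798·915/2998 = 243.5524
Stratum 2 (2015–2019): n₁ = 2326, n₀ = 1724, n = 4050; a·n₀/n = 2060·1724/4050 = 876.8988; c·n₁/n = 842·2326/4050 = 483.5783
RR_MH = (373.1057 + 876.8988) / (243.5524 + 483.5783) = 1250.0045 / 727.1306 = 1.71909

1.719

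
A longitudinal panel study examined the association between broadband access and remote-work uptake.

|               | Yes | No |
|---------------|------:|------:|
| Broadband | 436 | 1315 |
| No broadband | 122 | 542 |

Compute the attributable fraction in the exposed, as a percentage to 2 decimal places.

Cells: a = 436, b = 1315, c = 122, d = 542.
Risk in exposed = 436/1751 = 0.24900; risk in unexposed = 122/664 = 0.18373.
RR = 0.24900/0.18373 = 1.35522
AR% = (RR − 1)/RR × 100 = (1.35522 − 1)/1.35522 × 100 = 26.2110%

26.21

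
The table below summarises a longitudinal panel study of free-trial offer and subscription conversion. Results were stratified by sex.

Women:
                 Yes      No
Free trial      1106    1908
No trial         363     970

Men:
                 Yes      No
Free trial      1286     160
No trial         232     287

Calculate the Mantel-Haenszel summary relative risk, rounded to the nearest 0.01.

RR_MH = Σ(aᵢ·n₀ᵢ/nᵢ) / Σ(cᵢ·n₁ᵢ/nᵢ), with n₁ᵢ = aᵢ+bᵢ (exposed), n₀ᵢ = cᵢ+dᵢ (unexposed), nᵢ = n₁ᵢ+n₀ᵢ.
Stratum 1 (Women): n₁ = 3014, n₀ = 1333, n = 4347; a·n₀/n = 1106·1333/4347 = 339.1530; c·n₁/n = 363·3014/4347 = 251.6867
Stratum 2 (Men): n₁ = 1446, n₀ = 519, n = 1965; a·n₀/n = 1286·519/1965 = 339.6611; c·n₁/n = 232·1446/1965 = 170.7237
RR_MH = (339.1530 + 339.6611) / (251.6867 + 170.7237) = 678.8140 / 422.4103 = 1.60700

1.61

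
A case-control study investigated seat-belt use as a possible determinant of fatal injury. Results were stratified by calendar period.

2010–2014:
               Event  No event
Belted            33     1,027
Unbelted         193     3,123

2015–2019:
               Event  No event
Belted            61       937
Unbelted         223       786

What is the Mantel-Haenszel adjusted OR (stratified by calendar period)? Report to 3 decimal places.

OR_MH = Σ(aᵢdᵢ/nᵢ) / Σ(bᵢcᵢ/nᵢ), where nᵢ is the stratum total.
Stratum 1 (2010–2014): n = 4376; a·d/n = 33·3123/4376 = 23.5510; b·c/n = 1027·193/4376 = 45.2950
Stratum 2 (2015–2019): n = 2007; a·d/n = 61·786/2007 = 23.8894; b·c/n = 937·223/2007 = 104.1111
OR_MH = (23.5510 + 23.8894) / (45.2950 + 104.1111) = 47.4403 / 149.4061 = 0.31753

0.318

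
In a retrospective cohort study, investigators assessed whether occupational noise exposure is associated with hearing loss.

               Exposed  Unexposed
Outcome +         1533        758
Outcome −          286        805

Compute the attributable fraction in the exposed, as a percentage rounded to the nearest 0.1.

Reading the table with exposure as columns: a = 1533 (Exposed, case), b = 286 (Exposed, non-case), c = 758 (Unexposed, case), d = 805.
Risk in exposed = 1533/1819 = 0.84277; risk in unexposed = 758/1563 = 0.48496.
RR = 0.84277/0.48496 = 1.73780
AR% = (RR − 1)/RR × 100 = (1.73780 − 1)/1.73780 × 100 = 42.4559%

42.5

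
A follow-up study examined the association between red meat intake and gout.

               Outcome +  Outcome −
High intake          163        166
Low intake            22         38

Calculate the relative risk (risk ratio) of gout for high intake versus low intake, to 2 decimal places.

Cells: a = 163, b = 166, c = 22, d = 38.
Risk in exposed = 163/329 = 0.49544; risk in unexposed = 22/60 = 0.36667.
RR = 0.49544 / 0.36667 = 1.35120
The risk among the exposed is 1.35 times that among the unexposed.

1.35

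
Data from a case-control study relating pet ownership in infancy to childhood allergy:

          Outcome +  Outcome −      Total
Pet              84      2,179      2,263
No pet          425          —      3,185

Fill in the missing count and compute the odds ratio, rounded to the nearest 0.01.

0.25

The missing cell is in the unexposed row: 3185 − 425 = 2760.
So a = 84, b = 2179, c = 425, d = 2760.
OR = (a·d)/(b·c) = (84 × 2760) / (2179 × 425) = 231840 / 926075 = 0.25035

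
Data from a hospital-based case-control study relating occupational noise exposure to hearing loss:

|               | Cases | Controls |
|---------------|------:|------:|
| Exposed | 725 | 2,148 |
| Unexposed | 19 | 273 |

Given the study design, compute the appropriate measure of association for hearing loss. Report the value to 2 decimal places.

Cells: a = 725, b = 2148, c = 19, d = 273.
This is a hospital-based case-control study: participants were sampled on outcome status, so risks in the source population cannot be estimated directly — relative risk is not valid here. The odds ratio is the appropriate measure.
OR = (a·d)/(b·c) = (725 × 273) / (2148 × 19) = 197925 / 40812 = 4.84968

4.85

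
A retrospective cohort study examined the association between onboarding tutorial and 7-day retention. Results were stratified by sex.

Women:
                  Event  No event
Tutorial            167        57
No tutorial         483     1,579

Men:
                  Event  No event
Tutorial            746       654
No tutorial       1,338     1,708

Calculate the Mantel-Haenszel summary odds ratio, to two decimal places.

1.92

OR_MH = Σ(aᵢdᵢ/nᵢ) / Σ(bᵢcᵢ/nᵢ), where nᵢ is the stratum total.
Stratum 1 (Women): n = 2286; a·d/n = 167·1579/2286 = 115.3513; b·c/n = 57·483/2286 = 12.0433
Stratum 2 (Men): n = 4446; a·d/n = 746·1708/4446 = 286.5875; b·c/n = 654·1338/4446 = 196.8178
OR_MH = (115.3513 + 286.5875) / (12.0433 + 196.8178) = 401.9388 / 208.8611 = 1.92443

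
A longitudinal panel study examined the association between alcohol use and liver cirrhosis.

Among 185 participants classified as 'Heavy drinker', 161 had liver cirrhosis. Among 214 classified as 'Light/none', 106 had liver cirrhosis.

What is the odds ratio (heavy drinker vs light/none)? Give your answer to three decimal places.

From the description: a = 161, b = 24, c = 106, d = 108.
OR = (a·d)/(b·c) = (161 × 108) / (24 × 106) = 17388 / 2544 = 6.83491
The odds of liver cirrhosis are about 6.83 times as high in the heavy drinker group.

6.835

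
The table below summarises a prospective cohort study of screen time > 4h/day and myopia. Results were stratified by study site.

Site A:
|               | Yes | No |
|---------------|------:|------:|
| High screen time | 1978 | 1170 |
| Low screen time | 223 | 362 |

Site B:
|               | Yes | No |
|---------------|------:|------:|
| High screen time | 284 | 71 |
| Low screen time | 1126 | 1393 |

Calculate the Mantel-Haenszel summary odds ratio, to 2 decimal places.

OR_MH = Σ(aᵢdᵢ/nᵢ) / Σ(bᵢcᵢ/nᵢ), where nᵢ is the stratum total.
Stratum 1 (Site A): n = 3733; a·d/n = 1978·362/3733 = 191.8125; b·c/n = 1170·223/3733 = 69.8928
Stratum 2 (Site B): n = 2874; a·d/n = 284·1393/2874 = 137.6521; b·c/n = 71·1126/2874 = 27.8170
OR_MH = (191.8125 + 137.6521) / (69.8928 + 27.8170) = 329.4645 / 97.7098 = 3.37187

3.37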